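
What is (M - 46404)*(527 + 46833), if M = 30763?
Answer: -740757760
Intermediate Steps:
(M - 46404)*(527 + 46833) = (30763 - 46404)*(527 + 46833) = -15641*47360 = -740757760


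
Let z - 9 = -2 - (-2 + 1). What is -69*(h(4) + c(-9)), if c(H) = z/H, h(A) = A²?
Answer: -3128/3 ≈ -1042.7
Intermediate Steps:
z = 8 (z = 9 + (-2 - (-2 + 1)) = 9 + (-2 - 1*(-1)) = 9 + (-2 + 1) = 9 - 1 = 8)
c(H) = 8/H
-69*(h(4) + c(-9)) = -69*(4² + 8/(-9)) = -69*(16 + 8*(-⅑)) = -69*(16 - 8/9) = -69*136/9 = -3128/3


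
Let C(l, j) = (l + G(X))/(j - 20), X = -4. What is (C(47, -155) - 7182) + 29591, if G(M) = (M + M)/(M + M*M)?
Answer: 11764586/525 ≈ 22409.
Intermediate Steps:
G(M) = 2*M/(M + M²) (G(M) = (2*M)/(M + M²) = 2*M/(M + M²))
C(l, j) = (-⅔ + l)/(-20 + j) (C(l, j) = (l + 2/(1 - 4))/(j - 20) = (l + 2/(-3))/(-20 + j) = (l + 2*(-⅓))/(-20 + j) = (l - ⅔)/(-20 + j) = (-⅔ + l)/(-20 + j))
(C(47, -155) - 7182) + 29591 = ((-⅔ + 47)/(-20 - 155) - 7182) + 29591 = ((139/3)/(-175) - 7182) + 29591 = (-1/175*139/3 - 7182) + 29591 = (-139/525 - 7182) + 29591 = -3770689/525 + 29591 = 11764586/525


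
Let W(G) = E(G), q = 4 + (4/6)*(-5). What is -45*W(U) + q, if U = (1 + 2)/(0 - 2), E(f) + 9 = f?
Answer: 2839/6 ≈ 473.17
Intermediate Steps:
E(f) = -9 + f
q = 2/3 (q = 4 + (4*(1/6))*(-5) = 4 + (2/3)*(-5) = 4 - 10/3 = 2/3 ≈ 0.66667)
U = -3/2 (U = 3/(-2) = 3*(-1/2) = -3/2 ≈ -1.5000)
W(G) = -9 + G
-45*W(U) + q = -45*(-9 - 3/2) + 2/3 = -45*(-21/2) + 2/3 = 945/2 + 2/3 = 2839/6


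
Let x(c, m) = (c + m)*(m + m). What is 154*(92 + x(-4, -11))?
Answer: 64988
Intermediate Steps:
x(c, m) = 2*m*(c + m) (x(c, m) = (c + m)*(2*m) = 2*m*(c + m))
154*(92 + x(-4, -11)) = 154*(92 + 2*(-11)*(-4 - 11)) = 154*(92 + 2*(-11)*(-15)) = 154*(92 + 330) = 154*422 = 64988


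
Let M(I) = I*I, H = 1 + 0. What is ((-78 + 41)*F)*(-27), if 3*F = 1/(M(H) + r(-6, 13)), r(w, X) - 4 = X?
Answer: 37/2 ≈ 18.500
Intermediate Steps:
H = 1
r(w, X) = 4 + X
M(I) = I²
F = 1/54 (F = 1/(3*(1² + (4 + 13))) = 1/(3*(1 + 17)) = (⅓)/18 = (⅓)*(1/18) = 1/54 ≈ 0.018519)
((-78 + 41)*F)*(-27) = ((-78 + 41)*(1/54))*(-27) = -37*1/54*(-27) = -37/54*(-27) = 37/2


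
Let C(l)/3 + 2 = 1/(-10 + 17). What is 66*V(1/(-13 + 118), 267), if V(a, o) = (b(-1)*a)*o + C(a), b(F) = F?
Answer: -18744/35 ≈ -535.54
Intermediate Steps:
C(l) = -39/7 (C(l) = -6 + 3/(-10 + 17) = -6 + 3/7 = -39/7)
V(a, o) = -39/7 - a*o (V(a, o) = (-a)*o - 39/7 = -a*o - 39/7 = -39/7 - a*o)
66*V(1/(-13 + 118), 267) = 66*(-39/7 - 1*267/(-13 + 118)) = 66*(-39/7 - 1*267/105) = 66*(-39/7 - 1*1/105*267) = 66*(-39/7 - 89/35) = 66*(-284/35) = -18744/35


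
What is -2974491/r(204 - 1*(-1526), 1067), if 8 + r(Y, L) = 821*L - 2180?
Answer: -330499/97091 ≈ -3.4040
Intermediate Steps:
r(Y, L) = -2188 + 821*L (r(Y, L) = -8 + (821*L - 2180) = -8 + (-2180 + 821*L) = -2188 + 821*L)
-2974491/r(204 - 1*(-1526), 1067) = -2974491/(-2188 + 821*1067) = -2974491/(-2188 + 876007) = -2974491/873819 = -2974491*1/873819 = -330499/97091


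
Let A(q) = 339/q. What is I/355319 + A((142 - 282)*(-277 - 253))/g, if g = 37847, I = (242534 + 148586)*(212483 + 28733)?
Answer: 264942421396515461141/997823657920600 ≈ 2.6552e+5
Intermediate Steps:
I = 94344401920 (I = 391120*241216 = 94344401920)
I/355319 + A((142 - 282)*(-277 - 253))/g = 94344401920/355319 + (339/(((142 - 282)*(-277 - 253))))/37847 = 94344401920*(1/355319) + (339/((-140*(-530))))*(1/37847) = 94344401920/355319 + (339/74200)*(1/37847) = 94344401920/355319 + 339/2808247400 = 264942421396515461141/997823657920600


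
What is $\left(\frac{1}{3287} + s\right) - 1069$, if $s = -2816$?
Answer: $- \frac{12769994}{3287} \approx -3885.0$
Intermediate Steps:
$\left(\frac{1}{3287} + s\right) - 1069 = \left(\frac{1}{3287} - 2816\right) - 1069 = - \frac{9256191}{3287} - 1069 = - \frac{12769994}{3287}$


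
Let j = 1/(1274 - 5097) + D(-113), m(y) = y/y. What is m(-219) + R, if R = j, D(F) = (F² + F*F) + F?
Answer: 97203597/3823 ≈ 25426.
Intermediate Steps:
D(F) = F + 2*F² (D(F) = (F² + F²) + F = 2*F² + F = F + 2*F²)
m(y) = 1
j = 97199774/3823 (j = 1/(1274 - 5097) - 113*(1 + 2*(-113)) = 1/(-3823) - 113*(1 - 226) = -1/3823 - 113*(-225) = -1/3823 + 25425 = 97199774/3823 ≈ 25425.)
R = 97199774/3823 ≈ 25425.
m(-219) + R = 1 + 97199774/3823 = 97203597/3823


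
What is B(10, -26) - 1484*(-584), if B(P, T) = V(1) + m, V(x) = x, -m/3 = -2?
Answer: 866663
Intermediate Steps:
m = 6 (m = -3*(-2) = 6)
B(P, T) = 7 (B(P, T) = 1 + 6 = 7)
B(10, -26) - 1484*(-584) = 7 - 1484*(-584) = 7 + 866656 = 866663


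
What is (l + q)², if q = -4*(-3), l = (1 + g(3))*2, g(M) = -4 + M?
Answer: 144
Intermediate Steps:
l = 0 (l = (1 + (-4 + 3))*2 = (1 - 1)*2 = 0*2 = 0)
q = 12
(l + q)² = (0 + 12)² = 12² = 144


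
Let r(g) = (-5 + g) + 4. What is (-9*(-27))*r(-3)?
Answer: -972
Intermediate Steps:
r(g) = -1 + g
(-9*(-27))*r(-3) = (-9*(-27))*(-1 - 3) = 243*(-4) = -972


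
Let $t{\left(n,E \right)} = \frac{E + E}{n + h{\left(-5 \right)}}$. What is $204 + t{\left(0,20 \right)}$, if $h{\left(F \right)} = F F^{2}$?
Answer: $\frac{5092}{25} \approx 203.68$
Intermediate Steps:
$h{\left(F \right)} = F^{3}$
$t{\left(n,E \right)} = \frac{2 E}{-125 + n}$ ($t{\left(n,E \right)} = \frac{E + E}{n + \left(-5\right)^{3}} = \frac{2 E}{n - 125} = \frac{2 E}{-125 + n}$)
$204 + t{\left(0,20 \right)} = 204 + 2 \cdot 20 \frac{1}{-125 + 0} = 204 + 2 \cdot 20 \frac{1}{-125} = 204 + 2 \cdot 20 \left(- \frac{1}{125}\right) = 204 - \frac{8}{25} = \frac{5092}{25}$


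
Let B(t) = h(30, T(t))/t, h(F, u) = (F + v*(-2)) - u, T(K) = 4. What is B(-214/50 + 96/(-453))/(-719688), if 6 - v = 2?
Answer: 11325/2033958236 ≈ 5.5680e-6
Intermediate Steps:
v = 4 (v = 6 - 1*2 = 6 - 2 = 4)
h(F, u) = -8 + F - u (h(F, u) = (F + 4*(-2)) - u = (F - 8) - u = (-8 + F) - u = -8 + F - u)
B(t) = 18/t (B(t) = (-8 + 30 - 1*4)/t = (-8 + 30 - 4)/t = 18/t)
B(-214/50 + 96/(-453))/(-719688) = (18/(-214/50 + 96/(-453)))/(-719688) = (18/(-214*1/50 + 96*(-1/453)))*(-1/719688) = (18/(-107/25 - 32/151))*(-1/719688) = (18/(-16957/3775))*(-1/719688) = (18*(-3775/16957))*(-1/719688) = -67950/16957*(-1/719688) = 11325/2033958236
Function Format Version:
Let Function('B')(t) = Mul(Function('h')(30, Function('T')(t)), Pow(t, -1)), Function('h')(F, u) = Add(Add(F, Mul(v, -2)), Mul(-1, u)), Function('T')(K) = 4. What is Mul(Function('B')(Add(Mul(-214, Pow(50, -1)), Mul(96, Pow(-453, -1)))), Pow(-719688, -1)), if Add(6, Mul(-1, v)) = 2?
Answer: Rational(11325, 2033958236) ≈ 5.5680e-6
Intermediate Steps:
v = 4 (v = Add(6, Mul(-1, 2)) = Add(6, -2) = 4)
Function('h')(F, u) = Add(-8, F, Mul(-1, u)) (Function('h')(F, u) = Add(Add(F, Mul(4, -2)), Mul(-1, u)) = Add(Add(F, -8), Mul(-1, u)) = Add(Add(-8, F), Mul(-1, u)) = Add(-8, F, Mul(-1, u)))
Function('B')(t) = Mul(18, Pow(t, -1)) (Function('B')(t) = Mul(Add(-8, 30, Mul(-1, 4)), Pow(t, -1)) = Mul(Add(-8, 30, -4), Pow(t, -1)) = Mul(18, Pow(t, -1)))
Mul(Function('B')(Add(Mul(-214, Pow(50, -1)), Mul(96, Pow(-453, -1)))), Pow(-719688, -1)) = Mul(Mul(18, Pow(Add(Mul(-214, Pow(50, -1)), Mul(96, Pow(-453, -1))), -1)), Pow(-719688, -1)) = Mul(Mul(18, Pow(Add(Mul(-214, Rational(1, 50)), Mul(96, Rational(-1, 453))), -1)), Rational(-1, 719688)) = Mul(Mul(18, Pow(Add(Rational(-107, 25), Rational(-32, 151)), -1)), Rational(-1, 719688)) = Mul(Mul(18, Pow(Rational(-16957, 3775), -1)), Rational(-1, 719688)) = Mul(Mul(18, Rational(-3775, 16957)), Rational(-1, 719688)) = Mul(Rational(-67950, 16957), Rational(-1, 719688)) = Rational(11325, 2033958236)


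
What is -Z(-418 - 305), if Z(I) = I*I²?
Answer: 377933067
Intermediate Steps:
Z(I) = I³
-Z(-418 - 305) = -(-418 - 305)³ = -1*(-723)³ = -1*(-377933067) = 377933067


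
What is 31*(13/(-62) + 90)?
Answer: 5567/2 ≈ 2783.5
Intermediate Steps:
31*(13/(-62) + 90) = 31*(13*(-1/62) + 90) = 31*(-13/62 + 90) = 31*(5567/62) = 5567/2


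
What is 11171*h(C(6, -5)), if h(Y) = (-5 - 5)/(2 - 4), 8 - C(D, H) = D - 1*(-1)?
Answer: 55855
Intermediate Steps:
C(D, H) = 7 - D (C(D, H) = 8 - (D - 1*(-1)) = 8 - (D + 1) = 8 - (1 + D) = 8 + (-1 - D) = 7 - D)
h(Y) = 5 (h(Y) = -10/(-2) = -10*(-½) = 5)
11171*h(C(6, -5)) = 11171*5 = 55855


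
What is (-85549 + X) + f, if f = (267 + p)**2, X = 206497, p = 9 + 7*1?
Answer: 201037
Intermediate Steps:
p = 16 (p = 9 + 7 = 16)
f = 80089 (f = (267 + 16)**2 = 283**2 = 80089)
(-85549 + X) + f = (-85549 + 206497) + 80089 = 120948 + 80089 = 201037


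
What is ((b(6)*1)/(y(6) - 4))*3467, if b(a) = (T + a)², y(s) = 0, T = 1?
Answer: -169883/4 ≈ -42471.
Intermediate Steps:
b(a) = (1 + a)²
((b(6)*1)/(y(6) - 4))*3467 = (((1 + 6)²*1)/(0 - 4))*3467 = ((7²*1)/(-4))*3467 = ((49*1)*(-¼))*3467 = (49*(-¼))*3467 = -49/4*3467 = -169883/4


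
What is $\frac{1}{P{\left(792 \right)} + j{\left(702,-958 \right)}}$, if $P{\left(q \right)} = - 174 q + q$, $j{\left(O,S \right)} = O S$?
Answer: $- \frac{1}{809532} \approx -1.2353 \cdot 10^{-6}$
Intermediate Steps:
$P{\left(q \right)} = - 173 q$
$\frac{1}{P{\left(792 \right)} + j{\left(702,-958 \right)}} = \frac{1}{\left(-173\right) 792 + 702 \left(-958\right)} = \frac{1}{-137016 - 672516} = \frac{1}{-809532} = - \frac{1}{809532}$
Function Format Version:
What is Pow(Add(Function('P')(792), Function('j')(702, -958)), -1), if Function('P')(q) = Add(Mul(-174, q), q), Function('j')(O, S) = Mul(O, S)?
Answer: Rational(-1, 809532) ≈ -1.2353e-6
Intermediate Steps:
Function('P')(q) = Mul(-173, q)
Pow(Add(Function('P')(792), Function('j')(702, -958)), -1) = Pow(Add(Mul(-173, 792), Mul(702, -958)), -1) = Pow(Add(-137016, -672516), -1) = Pow(-809532, -1) = Rational(-1, 809532)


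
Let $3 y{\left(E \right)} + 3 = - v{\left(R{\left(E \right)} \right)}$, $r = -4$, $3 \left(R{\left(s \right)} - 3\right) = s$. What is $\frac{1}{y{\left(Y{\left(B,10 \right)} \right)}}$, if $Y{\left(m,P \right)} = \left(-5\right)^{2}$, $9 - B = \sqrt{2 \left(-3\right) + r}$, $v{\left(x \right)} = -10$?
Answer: $\frac{3}{7} \approx 0.42857$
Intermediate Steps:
$R{\left(s \right)} = 3 + \frac{s}{3}$
$B = 9 - i \sqrt{10}$ ($B = 9 - \sqrt{2 \left(-3\right) - 4} = 9 - \sqrt{-6 - 4} = 9 - \sqrt{-10} = 9 - i \sqrt{10} \approx 9.0 - 3.1623 i$)
$Y{\left(m,P \right)} = 25$
$y{\left(E \right)} = \frac{7}{3}$ ($y{\left(E \right)} = -1 + \frac{\left(-1\right) \left(-10\right)}{3} = -1 + \frac{1}{3} \cdot 10 = -1 + \frac{10}{3} = \frac{7}{3}$)
$\frac{1}{y{\left(Y{\left(B,10 \right)} \right)}} = \frac{1}{\frac{7}{3}} = \frac{3}{7}$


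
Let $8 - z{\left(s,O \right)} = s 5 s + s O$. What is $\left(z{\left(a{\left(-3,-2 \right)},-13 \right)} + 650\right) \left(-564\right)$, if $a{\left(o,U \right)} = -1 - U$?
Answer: $-375624$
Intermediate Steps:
$z{\left(s,O \right)} = 8 - 5 s^{2} - O s$ ($z{\left(s,O \right)} = 8 - \left(s 5 s + s O\right) = 8 - \left(5 s s + O s\right) = 8 - \left(5 s^{2} + O s\right) = 8 - 5 s^{2} - O s$)
$\left(z{\left(a{\left(-3,-2 \right)},-13 \right)} + 650\right) \left(-564\right) = \left(\left(8 - 5 \left(-1 - -2\right)^{2} - - 13 \left(-1 - -2\right)\right) + 650\right) \left(-564\right) = \left(\left(8 - 5 \left(-1 + 2\right)^{2} - - 13 \left(-1 + 2\right)\right) + 650\right) \left(-564\right) = \left(\left(8 - 5 \cdot 1^{2} - \left(-13\right) 1\right) + 650\right) \left(-564\right) = \left(\left(8 - 5 + 13\right) + 650\right) \left(-564\right) = \left(16 + 650\right) \left(-564\right) = 666 \left(-564\right) = -375624$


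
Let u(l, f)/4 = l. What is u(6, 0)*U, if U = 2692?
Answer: 64608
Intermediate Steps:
u(l, f) = 4*l
u(6, 0)*U = (4*6)*2692 = 24*2692 = 64608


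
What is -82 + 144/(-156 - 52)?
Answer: -1075/13 ≈ -82.692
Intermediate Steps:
-82 + 144/(-156 - 52) = -82 + 144/(-208) = -82 + 144*(-1/208) = -82 - 9/13 = -1075/13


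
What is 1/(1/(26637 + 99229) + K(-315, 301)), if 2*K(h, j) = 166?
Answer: 125866/10446879 ≈ 0.012048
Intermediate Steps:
K(h, j) = 83 (K(h, j) = (½)*166 = 83)
1/(1/(26637 + 99229) + K(-315, 301)) = 1/(1/(26637 + 99229) + 83) = 1/(1/125866 + 83) = 1/(10446879/125866) = 125866/10446879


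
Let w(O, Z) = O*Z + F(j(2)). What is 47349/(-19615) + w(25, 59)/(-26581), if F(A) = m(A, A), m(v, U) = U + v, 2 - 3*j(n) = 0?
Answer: -3862626142/1564158945 ≈ -2.4695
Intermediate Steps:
j(n) = ⅔ (j(n) = ⅔ - ⅓*0 = ⅔ + 0 = ⅔)
F(A) = 2*A (F(A) = A + A = 2*A)
w(O, Z) = 4/3 + O*Z (w(O, Z) = O*Z + 2*(⅔) = O*Z + 4/3 = 4/3 + O*Z)
47349/(-19615) + w(25, 59)/(-26581) = 47349/(-19615) + (4/3 + 25*59)/(-26581) = 47349*(-1/19615) + (4/3 + 1475)*(-1/26581) = -47349/19615 + (4429/3)*(-1/26581) = -47349/19615 - 4429/79743 = -3862626142/1564158945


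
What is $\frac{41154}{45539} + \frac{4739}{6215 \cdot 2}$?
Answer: $\frac{6436757}{5009290} \approx 1.285$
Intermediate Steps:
$\frac{41154}{45539} + \frac{4739}{6215 \cdot 2} = 41154 \cdot \frac{1}{45539} + \frac{4739}{12430} = \frac{41154}{45539} + 4739 \cdot \frac{1}{12430} = \frac{41154}{45539} + \frac{4739}{12430} = \frac{6436757}{5009290}$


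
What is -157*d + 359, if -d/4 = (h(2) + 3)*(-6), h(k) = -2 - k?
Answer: 4127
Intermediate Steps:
d = -24 (d = -4*((-2 - 1*2) + 3)*(-6) = -4*((-2 - 2) + 3)*(-6) = -4*(-4 + 3)*(-6) = -(-4)*(-6) = -4*6 = -24)
-157*d + 359 = -157*(-24) + 359 = 3768 + 359 = 4127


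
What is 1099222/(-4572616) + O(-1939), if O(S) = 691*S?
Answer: -3063308037103/2286308 ≈ -1.3399e+6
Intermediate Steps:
1099222/(-4572616) + O(-1939) = 1099222/(-4572616) + 691*(-1939) = 1099222*(-1/4572616) - 1339849 = -549611/2286308 - 1339849 = -3063308037103/2286308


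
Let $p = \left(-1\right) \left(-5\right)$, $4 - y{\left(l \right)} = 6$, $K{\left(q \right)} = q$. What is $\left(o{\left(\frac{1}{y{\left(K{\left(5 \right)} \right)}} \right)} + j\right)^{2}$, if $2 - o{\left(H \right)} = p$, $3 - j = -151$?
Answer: $22801$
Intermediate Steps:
$y{\left(l \right)} = -2$ ($y{\left(l \right)} = 4 - 6 = -2$)
$p = 5$
$j = 154$ ($j = 3 - -151 = 3 + 151 = 154$)
$o{\left(H \right)} = -3$ ($o{\left(H \right)} = 2 - 5 = -3$)
$\left(o{\left(\frac{1}{y{\left(K{\left(5 \right)} \right)}} \right)} + j\right)^{2} = \left(-3 + 154\right)^{2} = 151^{2} = 22801$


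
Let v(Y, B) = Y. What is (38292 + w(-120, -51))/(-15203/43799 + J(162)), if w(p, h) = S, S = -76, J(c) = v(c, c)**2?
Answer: 1673822584/1149445753 ≈ 1.4562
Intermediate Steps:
J(c) = c**2
w(p, h) = -76
(38292 + w(-120, -51))/(-15203/43799 + J(162)) = (38292 - 76)/(-15203/43799 + 162**2) = 38216/(-15203*1/43799 + 26244) = 38216/(-15203/43799 + 26244) = 38216/(1149445753/43799) = 38216*(43799/1149445753) = 1673822584/1149445753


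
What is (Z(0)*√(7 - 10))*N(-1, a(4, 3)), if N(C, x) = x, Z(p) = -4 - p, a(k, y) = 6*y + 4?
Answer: -88*I*√3 ≈ -152.42*I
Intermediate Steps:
a(k, y) = 4 + 6*y
(Z(0)*√(7 - 10))*N(-1, a(4, 3)) = ((-4 - 1*0)*√(7 - 10))*(4 + 6*3) = ((-4 + 0)*√(-3))*(4 + 18) = -4*I*√3*22 = -88*I*√3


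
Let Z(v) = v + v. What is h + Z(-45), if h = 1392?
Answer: 1302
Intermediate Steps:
Z(v) = 2*v
h + Z(-45) = 1392 + 2*(-45) = 1392 - 90 = 1302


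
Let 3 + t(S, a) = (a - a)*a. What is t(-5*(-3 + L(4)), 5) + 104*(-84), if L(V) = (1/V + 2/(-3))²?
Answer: -8739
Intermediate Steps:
L(V) = (-⅔ + 1/V)² (L(V) = (1/V + 2*(-⅓))² = (1/V - ⅔)² = (-⅔ + 1/V)²)
t(S, a) = -3 (t(S, a) = -3 + (a - a)*a = -3 + 0*a = -3 + 0 = -3)
t(-5*(-3 + L(4)), 5) + 104*(-84) = -3 + 104*(-84) = -3 - 8736 = -8739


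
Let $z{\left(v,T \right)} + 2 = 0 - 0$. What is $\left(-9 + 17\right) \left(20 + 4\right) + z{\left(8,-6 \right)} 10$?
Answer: $172$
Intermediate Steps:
$z{\left(v,T \right)} = -2$ ($z{\left(v,T \right)} = -2 + \left(0 - 0\right) = -2 + \left(0 + 0\right) = -2 + 0 = -2$)
$\left(-9 + 17\right) \left(20 + 4\right) + z{\left(8,-6 \right)} 10 = \left(-9 + 17\right) \left(20 + 4\right) - 20 = 8 \cdot 24 - 20 = 192 - 20 = 172$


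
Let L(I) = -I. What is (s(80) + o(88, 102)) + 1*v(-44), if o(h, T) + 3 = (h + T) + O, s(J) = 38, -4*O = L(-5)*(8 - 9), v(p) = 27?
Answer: 1013/4 ≈ 253.25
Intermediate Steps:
O = 5/4 (O = -(-1*(-5))*(8 - 9)/4 = -5*(-1)/4 = -¼*(-5) = 5/4 ≈ 1.2500)
o(h, T) = -7/4 + T + h (o(h, T) = -3 + ((h + T) + 5/4) = -3 + ((T + h) + 5/4) = -3 + (5/4 + T + h) = -7/4 + T + h)
(s(80) + o(88, 102)) + 1*v(-44) = (38 + (-7/4 + 102 + 88)) + 1*27 = (38 + 753/4) + 27 = 905/4 + 27 = 1013/4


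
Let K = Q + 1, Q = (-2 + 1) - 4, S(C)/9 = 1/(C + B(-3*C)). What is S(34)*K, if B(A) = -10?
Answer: -3/2 ≈ -1.5000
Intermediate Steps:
S(C) = 9/(-10 + C) (S(C) = 9/(C - 10) = 9/(-10 + C))
Q = -5 (Q = -1 - 4 = -5)
K = -4 (K = -5 + 1 = -4)
S(34)*K = (9/(-10 + 34))*(-4) = (9/24)*(-4) = (9*(1/24))*(-4) = (3/8)*(-4) = -3/2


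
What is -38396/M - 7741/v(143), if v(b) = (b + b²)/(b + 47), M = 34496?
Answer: -73191793/1009008 ≈ -72.538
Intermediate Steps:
v(b) = (b + b²)/(47 + b)
-38396/M - 7741/v(143) = -38396/34496 - 7741*(47 + 143)/(143*(1 + 143)) = -38396*1/34496 - 7741/(143*144/190) = -9599/8624 - 7741/(143*(1/190)*144) = -9599/8624 - 7741/10296/95 = -9599/8624 - 7741*95/10296 = -9599/8624 - 735395/10296 = -73191793/1009008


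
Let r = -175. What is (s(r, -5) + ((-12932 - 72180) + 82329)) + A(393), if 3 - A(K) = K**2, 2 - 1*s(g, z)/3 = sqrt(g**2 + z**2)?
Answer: -157223 - 15*sqrt(1226) ≈ -1.5775e+5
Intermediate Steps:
s(g, z) = 6 - 3*sqrt(g**2 + z**2)
A(K) = 3 - K**2
(s(r, -5) + ((-12932 - 72180) + 82329)) + A(393) = ((6 - 3*sqrt((-175)**2 + (-5)**2)) + ((-12932 - 72180) + 82329)) + (3 - 1*393**2) = ((6 - 3*sqrt(30625 + 25)) + (-85112 + 82329)) + (3 - 1*154449) = ((6 - 15*sqrt(1226)) - 2783) + (3 - 154449) = ((6 - 15*sqrt(1226)) - 2783) - 154446 = (-2777 - 15*sqrt(1226)) - 154446 = -157223 - 15*sqrt(1226)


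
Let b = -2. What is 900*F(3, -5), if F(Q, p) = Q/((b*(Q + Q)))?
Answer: -225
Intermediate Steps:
F(Q, p) = -¼ (F(Q, p) = Q/((-2*(Q + Q))) = Q/((-4*Q)) = Q*(-1/(4*Q)) = -¼)
900*F(3, -5) = 900*(-¼) = -225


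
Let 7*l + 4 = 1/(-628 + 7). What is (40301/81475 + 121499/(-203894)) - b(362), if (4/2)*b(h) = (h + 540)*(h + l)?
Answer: -1681587350013985201/10316215726650 ≈ -1.6300e+5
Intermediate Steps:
l = -355/621 (l = -4/7 + 1/(7*(-628 + 7)) = -4/7 + (⅐)/(-621) = -4/7 + (⅐)*(-1/621) = -4/7 - 1/4347 = -355/621 ≈ -0.57166)
b(h) = (540 + h)*(-355/621 + h)/2 (b(h) = ((h + 540)*(h - 355/621))/2 = ((540 + h)*(-355/621 + h))/2 = (540 + h)*(-355/621 + h)/2)
(40301/81475 + 121499/(-203894)) - b(362) = (40301/81475 + 121499/(-203894)) - (-3550/23 + (½)*362² + (334985/1242)*362) = (40301*(1/81475) + 121499*(-1/203894)) - (-3550/23 + (½)*131044 + 60632285/621) = (40301/81475 - 121499/203894) - (-3550/23 + 65522 + 60632285/621) = -1681998931/16612263650 - 1*101225597/621 = -1681998931/16612263650 - 101225597/621 = -1681587350013985201/10316215726650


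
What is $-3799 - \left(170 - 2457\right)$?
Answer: $-1512$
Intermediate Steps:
$-3799 - \left(170 - 2457\right) = -3799 - -2287 = -3799 + 2287 = -1512$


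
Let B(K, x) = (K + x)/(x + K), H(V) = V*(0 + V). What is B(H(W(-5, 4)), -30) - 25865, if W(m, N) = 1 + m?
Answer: -25864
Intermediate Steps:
H(V) = V² (H(V) = V*V = V²)
B(K, x) = 1 (B(K, x) = (K + x)/(K + x) = 1)
B(H(W(-5, 4)), -30) - 25865 = 1 - 25865 = -25864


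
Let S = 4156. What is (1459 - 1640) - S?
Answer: -4337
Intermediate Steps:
(1459 - 1640) - S = (1459 - 1640) - 1*4156 = -181 - 4156 = -4337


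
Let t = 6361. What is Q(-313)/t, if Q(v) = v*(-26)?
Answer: 8138/6361 ≈ 1.2794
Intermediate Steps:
Q(v) = -26*v
Q(-313)/t = -26*(-313)/6361 = 8138*(1/6361) = 8138/6361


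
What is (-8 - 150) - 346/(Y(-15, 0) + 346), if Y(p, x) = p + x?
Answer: -52644/331 ≈ -159.05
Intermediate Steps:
(-8 - 150) - 346/(Y(-15, 0) + 346) = (-8 - 150) - 346/((-15 + 0) + 346) = -158 - 346/(-15 + 346) = -158 - 346/331 = -52644/331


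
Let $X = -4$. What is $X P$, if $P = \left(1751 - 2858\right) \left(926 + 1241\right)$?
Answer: $9595476$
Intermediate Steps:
$P = -2398869$ ($P = \left(-1107\right) 2167 = -2398869$)
$X P = \left(-4\right) \left(-2398869\right) = 9595476$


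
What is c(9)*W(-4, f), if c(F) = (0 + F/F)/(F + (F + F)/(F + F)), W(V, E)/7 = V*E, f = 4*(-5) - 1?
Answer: 294/5 ≈ 58.800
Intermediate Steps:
f = -21 (f = -20 - 1 = -21)
W(V, E) = 7*E*V (W(V, E) = 7*(V*E) = 7*(E*V) = 7*E*V)
c(F) = 1/(1 + F) (c(F) = (0 + 1)/(F + (2*F)/((2*F))) = 1/(F + (2*F)*(1/(2*F))) = 1/(F + 1) = 1/(1 + F))
c(9)*W(-4, f) = (7*(-21)*(-4))/(1 + 9) = 588/10 = (⅒)*588 = 294/5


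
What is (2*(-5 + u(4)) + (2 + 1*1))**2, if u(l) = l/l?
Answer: 25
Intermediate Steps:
u(l) = 1
(2*(-5 + u(4)) + (2 + 1*1))**2 = (2*(-5 + 1) + (2 + 1*1))**2 = (2*(-4) + (2 + 1))**2 = (-8 + 3)**2 = (-5)**2 = 25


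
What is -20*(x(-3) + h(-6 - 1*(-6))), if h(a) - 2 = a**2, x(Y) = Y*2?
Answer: 80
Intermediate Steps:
x(Y) = 2*Y
h(a) = 2 + a**2
-20*(x(-3) + h(-6 - 1*(-6))) = -20*(2*(-3) + (2 + (-6 - 1*(-6))**2)) = -20*(-6 + (2 + (-6 + 6)**2)) = -20*(-6 + (2 + 0**2)) = -20*(-6 + (2 + 0)) = -20*(-6 + 2) = -20*(-4) = 80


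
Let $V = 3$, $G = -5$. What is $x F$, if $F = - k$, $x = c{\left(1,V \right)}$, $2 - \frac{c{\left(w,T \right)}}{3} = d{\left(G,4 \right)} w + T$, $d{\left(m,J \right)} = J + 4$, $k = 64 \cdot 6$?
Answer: $10368$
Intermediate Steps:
$k = 384$
$d{\left(m,J \right)} = 4 + J$
$c{\left(w,T \right)} = 6 - 24 w - 3 T$ ($c{\left(w,T \right)} = 6 - 3 \left(\left(4 + 4\right) w + T\right) = 6 - 3 \left(8 w + T\right) = 6 - 3 \left(T + 8 w\right) = 6 - \left(3 T + 24 w\right) = 6 - 24 w - 3 T$)
$x = -27$ ($x = 6 - 24 - 9 = -27$)
$F = -384$ ($F = \left(-1\right) 384 = -384$)
$x F = \left(-27\right) \left(-384\right) = 10368$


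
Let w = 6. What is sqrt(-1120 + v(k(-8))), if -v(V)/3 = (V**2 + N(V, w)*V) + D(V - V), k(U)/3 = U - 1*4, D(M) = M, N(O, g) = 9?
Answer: 2*I*sqrt(1009) ≈ 63.53*I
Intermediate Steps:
k(U) = -12 + 3*U (k(U) = 3*(U - 1*4) = 3*(U - 4) = 3*(-4 + U) = -12 + 3*U)
v(V) = -27*V - 3*V**2 (v(V) = -3*((V**2 + 9*V) + (V - V)) = -3*((V**2 + 9*V) + 0) = -3*(V**2 + 9*V) = -27*V - 3*V**2)
sqrt(-1120 + v(k(-8))) = sqrt(-1120 + 3*(-12 + 3*(-8))*(-9 - (-12 + 3*(-8)))) = sqrt(-1120 + 3*(-12 - 24)*(-9 - (-12 - 24))) = sqrt(-1120 + 3*(-36)*(-9 - 1*(-36))) = sqrt(-1120 + 3*(-36)*(-9 + 36)) = sqrt(-1120 + 3*(-36)*27) = sqrt(-1120 - 2916) = sqrt(-4036) = 2*I*sqrt(1009)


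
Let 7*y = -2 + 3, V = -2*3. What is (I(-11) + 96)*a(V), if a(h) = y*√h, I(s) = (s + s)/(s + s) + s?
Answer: 86*I*√6/7 ≈ 30.094*I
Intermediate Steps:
I(s) = 1 + s (I(s) = (2*s)/((2*s)) + s = (2*s)*(1/(2*s)) + s = 1 + s)
V = -6
y = ⅐ (y = (-2 + 3)/7 = (⅐)*1 = ⅐ ≈ 0.14286)
a(h) = √h/7
(I(-11) + 96)*a(V) = ((1 - 11) + 96)*(√(-6)/7) = (-10 + 96)*((I*√6)/7) = 86*(I*√6/7) = 86*I*√6/7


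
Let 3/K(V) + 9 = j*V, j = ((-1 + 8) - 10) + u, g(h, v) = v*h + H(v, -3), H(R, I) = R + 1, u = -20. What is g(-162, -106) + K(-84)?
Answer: 10939948/641 ≈ 17067.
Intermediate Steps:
H(R, I) = 1 + R
g(h, v) = 1 + v + h*v (g(h, v) = v*h + (1 + v) = h*v + (1 + v) = 1 + v + h*v)
j = -23 (j = ((-1 + 8) - 10) - 20 = (7 - 10) - 20 = -3 - 20 = -23)
K(V) = 3/(-9 - 23*V)
g(-162, -106) + K(-84) = (1 - 106 - 162*(-106)) - 3/(9 + 23*(-84)) = (1 - 106 + 17172) - 3/(9 - 1932) = 17067 - 3/(-1923) = 17067 - 3*(-1/1923) = 17067 + 1/641 = 10939948/641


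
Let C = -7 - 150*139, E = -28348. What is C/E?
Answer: 20857/28348 ≈ 0.73575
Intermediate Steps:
C = -20857 (C = -7 - 20850 = -20857)
C/E = -20857/(-28348) = -20857*(-1/28348) = 20857/28348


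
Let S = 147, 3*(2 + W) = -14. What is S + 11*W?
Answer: 221/3 ≈ 73.667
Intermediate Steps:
W = -20/3 (W = -2 + (1/3)*(-14) = -2 - 14/3 = -20/3 ≈ -6.6667)
S + 11*W = 147 + 11*(-20/3) = 147 - 220/3 = 221/3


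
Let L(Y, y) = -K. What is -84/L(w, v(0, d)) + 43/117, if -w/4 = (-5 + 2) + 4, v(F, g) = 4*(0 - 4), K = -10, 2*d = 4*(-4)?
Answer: -4699/585 ≈ -8.0325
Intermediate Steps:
d = -8 (d = (4*(-4))/2 = (½)*(-16) = -8)
v(F, g) = -16 (v(F, g) = 4*(-4) = -16)
w = -4 (w = -4*((-5 + 2) + 4) = -4*(-3 + 4) = -4*1 = -4)
L(Y, y) = 10 (L(Y, y) = -1*(-10) = 10)
-84/L(w, v(0, d)) + 43/117 = -84/10 + 43/117 = -84*⅒ + 43*(1/117) = -42/5 + 43/117 = -4699/585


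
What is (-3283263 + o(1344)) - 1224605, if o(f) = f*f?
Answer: -2701532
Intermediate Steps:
o(f) = f**2
(-3283263 + o(1344)) - 1224605 = (-3283263 + 1344**2) - 1224605 = (-3283263 + 1806336) - 1224605 = -1476927 - 1224605 = -2701532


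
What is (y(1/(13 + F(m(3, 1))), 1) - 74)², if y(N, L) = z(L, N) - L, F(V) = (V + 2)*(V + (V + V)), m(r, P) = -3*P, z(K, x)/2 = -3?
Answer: 6561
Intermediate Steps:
z(K, x) = -6 (z(K, x) = 2*(-3) = -6)
F(V) = 3*V*(2 + V) (F(V) = (2 + V)*(V + 2*V) = (2 + V)*(3*V) = 3*V*(2 + V))
y(N, L) = -6 - L
(y(1/(13 + F(m(3, 1))), 1) - 74)² = ((-6 - 1*1) - 74)² = ((-6 - 1) - 74)² = (-7 - 74)² = (-81)² = 6561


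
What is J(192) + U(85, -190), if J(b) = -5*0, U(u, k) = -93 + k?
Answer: -283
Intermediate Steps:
J(b) = 0
J(192) + U(85, -190) = 0 + (-93 - 190) = 0 - 283 = -283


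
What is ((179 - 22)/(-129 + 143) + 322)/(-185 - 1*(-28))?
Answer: -4665/2198 ≈ -2.1224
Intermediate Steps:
((179 - 22)/(-129 + 143) + 322)/(-185 - 1*(-28)) = (157/14 + 322)/(-185 + 28) = (157*(1/14) + 322)/(-157) = (157/14 + 322)*(-1/157) = (4665/14)*(-1/157) = -4665/2198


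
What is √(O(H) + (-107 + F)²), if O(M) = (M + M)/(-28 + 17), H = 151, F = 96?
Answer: 7*√231/11 ≈ 9.6719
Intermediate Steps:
O(M) = -2*M/11 (O(M) = (2*M)/(-11) = (2*M)*(-1/11) = -2*M/11)
√(O(H) + (-107 + F)²) = √(-2/11*151 + (-107 + 96)²) = √(-302/11 + (-11)²) = √(-302/11 + 121) = √(1029/11) = 7*√231/11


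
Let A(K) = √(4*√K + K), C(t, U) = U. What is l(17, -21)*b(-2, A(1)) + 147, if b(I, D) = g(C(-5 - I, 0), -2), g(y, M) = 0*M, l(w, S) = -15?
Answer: 147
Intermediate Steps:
g(y, M) = 0
A(K) = √(K + 4*√K)
b(I, D) = 0
l(17, -21)*b(-2, A(1)) + 147 = -15*0 + 147 = 0 + 147 = 147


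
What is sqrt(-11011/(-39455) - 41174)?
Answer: I*sqrt(379260407505)/3035 ≈ 202.91*I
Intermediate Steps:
sqrt(-11011/(-39455) - 41174) = sqrt(-11011*(-1/39455) - 41174) = sqrt(847/3035 - 41174) = sqrt(-124962243/3035) = I*sqrt(379260407505)/3035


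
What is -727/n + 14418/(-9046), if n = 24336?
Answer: -178726445/110071728 ≈ -1.6237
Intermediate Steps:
-727/n + 14418/(-9046) = -727/24336 + 14418/(-9046) = -727*1/24336 + 14418*(-1/9046) = -727/24336 - 7209/4523 = -178726445/110071728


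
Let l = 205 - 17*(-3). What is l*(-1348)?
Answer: -345088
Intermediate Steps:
l = 256 (l = 205 + 51 = 256)
l*(-1348) = 256*(-1348) = -345088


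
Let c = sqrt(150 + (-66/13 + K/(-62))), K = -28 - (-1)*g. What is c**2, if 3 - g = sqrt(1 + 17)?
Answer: 117133/806 + 3*sqrt(2)/62 ≈ 145.39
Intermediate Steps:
g = 3 - 3*sqrt(2) (g = 3 - sqrt(1 + 17) = 3 - sqrt(18) = 3 - 3*sqrt(2) ≈ -1.2426)
K = -25 - 3*sqrt(2) (K = -28 - (-1)*(3 - 3*sqrt(2)) = -28 - (-3 + 3*sqrt(2)) = -28 + (3 - 3*sqrt(2)) = -25 - 3*sqrt(2) ≈ -29.243)
c = sqrt(117133/806 + 3*sqrt(2)/62) (c = sqrt(150 + (-66/13 + (-25 - 3*sqrt(2))/(-62))) = sqrt(150 + (-66*1/13 + (-25 - 3*sqrt(2))*(-1/62))) = sqrt(150 + (-66/13 + (25/62 + 3*sqrt(2)/62))) = sqrt(150 + (-3767/806 + 3*sqrt(2)/62)) = sqrt(117133/806 + 3*sqrt(2)/62) ≈ 12.058)
c**2 = (sqrt(94409198 + 31434*sqrt(2))/806)**2 = 117133/806 + 3*sqrt(2)/62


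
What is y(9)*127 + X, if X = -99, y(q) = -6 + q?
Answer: 282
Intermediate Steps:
y(9)*127 + X = (-6 + 9)*127 - 99 = 3*127 - 99 = 381 - 99 = 282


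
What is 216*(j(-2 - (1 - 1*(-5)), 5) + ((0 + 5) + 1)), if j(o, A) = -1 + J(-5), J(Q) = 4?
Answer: 1944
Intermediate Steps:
j(o, A) = 3 (j(o, A) = -1 + 4 = 3)
216*(j(-2 - (1 - 1*(-5)), 5) + ((0 + 5) + 1)) = 216*(3 + ((0 + 5) + 1)) = 216*(3 + (5 + 1)) = 216*(3 + 6) = 216*9 = 1944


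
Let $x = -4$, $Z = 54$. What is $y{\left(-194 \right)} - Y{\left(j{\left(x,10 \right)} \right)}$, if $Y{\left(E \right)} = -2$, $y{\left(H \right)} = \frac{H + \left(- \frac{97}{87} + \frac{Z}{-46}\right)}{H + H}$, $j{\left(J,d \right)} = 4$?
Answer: $\frac{972775}{388194} \approx 2.5059$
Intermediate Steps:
$y{\left(H \right)} = \frac{- \frac{4580}{2001} + H}{2 H}$ ($y{\left(H \right)} = \frac{H + \left(- \frac{97}{87} + \frac{54}{-46}\right)}{H + H} = \frac{H + \left(\left(-97\right) \frac{1}{87} + 54 \left(- \frac{1}{46}\right)\right)}{2 H} = \left(H - \frac{4580}{2001}\right) \frac{1}{2 H} = \left(- \frac{4580}{2001} + H\right) \frac{1}{2 H} = \frac{- \frac{4580}{2001} + H}{2 H}$)
$y{\left(-194 \right)} - Y{\left(j{\left(x,10 \right)} \right)} = \frac{-4580 + 2001 \left(-194\right)}{4002 \left(-194\right)} - -2 = \frac{1}{4002} \left(- \frac{1}{194}\right) \left(-4580 - 388194\right) + 2 = \frac{1}{4002} \left(- \frac{1}{194}\right) \left(-392774\right) + 2 = \frac{196387}{388194} + 2 = \frac{972775}{388194}$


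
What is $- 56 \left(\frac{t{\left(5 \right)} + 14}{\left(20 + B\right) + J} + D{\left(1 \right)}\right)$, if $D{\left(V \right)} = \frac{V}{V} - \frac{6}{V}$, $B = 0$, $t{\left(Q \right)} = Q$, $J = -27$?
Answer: $432$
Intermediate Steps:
$D{\left(V \right)} = 1 - \frac{6}{V}$
$- 56 \left(\frac{t{\left(5 \right)} + 14}{\left(20 + B\right) + J} + D{\left(1 \right)}\right) = - 56 \left(\frac{5 + 14}{\left(20 + 0\right) - 27} + \frac{-6 + 1}{1}\right) = - 56 \left(\frac{19}{20 - 27} + 1 \left(-5\right)\right) = - 56 \left(\frac{19}{-7} - 5\right) = - 56 \left(19 \left(- \frac{1}{7}\right) - 5\right) = - 56 \left(- \frac{19}{7} - 5\right) = \left(-56\right) \left(- \frac{54}{7}\right) = 432$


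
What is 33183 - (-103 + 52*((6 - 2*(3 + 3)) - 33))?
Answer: 35314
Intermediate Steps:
33183 - (-103 + 52*((6 - 2*(3 + 3)) - 33)) = 33183 - (-103 + 52*((6 - 2*6) - 33)) = 33183 - (-103 + 52*((6 - 12) - 33)) = 33183 - (-103 + 52*(-6 - 33)) = 33183 - (-103 + 52*(-39)) = 33183 - (-103 - 2028) = 33183 - 1*(-2131) = 33183 + 2131 = 35314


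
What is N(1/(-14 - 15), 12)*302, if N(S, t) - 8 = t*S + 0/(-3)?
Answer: 66440/29 ≈ 2291.0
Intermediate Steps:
N(S, t) = 8 + S*t (N(S, t) = 8 + (t*S + 0/(-3)) = 8 + (S*t + 0*(-1/3)) = 8 + (S*t + 0) = 8 + S*t)
N(1/(-14 - 15), 12)*302 = (8 + 12/(-14 - 15))*302 = (8 + 12/(-29))*302 = (8 - 1/29*12)*302 = (8 - 12/29)*302 = (220/29)*302 = 66440/29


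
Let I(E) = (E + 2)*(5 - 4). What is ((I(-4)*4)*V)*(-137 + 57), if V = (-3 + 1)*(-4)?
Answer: 5120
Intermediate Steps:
V = 8 (V = -2*(-4) = 8)
I(E) = 2 + E (I(E) = (2 + E)*1 = 2 + E)
((I(-4)*4)*V)*(-137 + 57) = (((2 - 4)*4)*8)*(-137 + 57) = (-2*4*8)*(-80) = -8*8*(-80) = -64*(-80) = 5120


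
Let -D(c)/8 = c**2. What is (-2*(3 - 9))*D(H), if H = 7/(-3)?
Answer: -1568/3 ≈ -522.67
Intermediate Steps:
H = -7/3 (H = 7*(-1/3) = -7/3 ≈ -2.3333)
D(c) = -8*c**2
(-2*(3 - 9))*D(H) = (-2*(3 - 9))*(-8*(-7/3)**2) = (-2*(-6))*(-8*49/9) = 12*(-392/9) = -1568/3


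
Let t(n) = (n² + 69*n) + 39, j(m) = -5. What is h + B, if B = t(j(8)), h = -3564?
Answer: -3845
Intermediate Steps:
t(n) = 39 + n² + 69*n
B = -281 (B = 39 + (-5)² + 69*(-5) = 39 + 25 - 345 = -281)
h + B = -3564 - 281 = -3845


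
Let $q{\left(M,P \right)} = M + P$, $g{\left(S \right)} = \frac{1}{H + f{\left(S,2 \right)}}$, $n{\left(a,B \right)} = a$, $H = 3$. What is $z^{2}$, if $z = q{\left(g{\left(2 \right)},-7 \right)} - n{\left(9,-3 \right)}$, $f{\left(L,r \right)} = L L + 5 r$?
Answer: $\frac{73441}{289} \approx 254.12$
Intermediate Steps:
$f{\left(L,r \right)} = L^{2} + 5 r$
$g{\left(S \right)} = \frac{1}{13 + S^{2}}$ ($g{\left(S \right)} = \frac{1}{3 + \left(S^{2} + 5 \cdot 2\right)} = \frac{1}{3 + \left(S^{2} + 10\right)} = \frac{1}{3 + \left(10 + S^{2}\right)} = \frac{1}{13 + S^{2}}$)
$z = - \frac{271}{17}$ ($z = \left(\frac{1}{13 + 2^{2}} - 7\right) - 9 = \left(\frac{1}{13 + 4} - 7\right) - 9 = \left(\frac{1}{17} - 7\right) - 9 = - \frac{118}{17} - 9 = - \frac{271}{17} \approx -15.941$)
$z^{2} = \left(- \frac{271}{17}\right)^{2} = \frac{73441}{289}$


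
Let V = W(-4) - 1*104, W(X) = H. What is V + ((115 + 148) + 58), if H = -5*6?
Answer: 187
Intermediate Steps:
H = -30
W(X) = -30
V = -134 (V = -30 - 1*104 = -30 - 104 = -134)
V + ((115 + 148) + 58) = -134 + ((115 + 148) + 58) = -134 + (263 + 58) = -134 + 321 = 187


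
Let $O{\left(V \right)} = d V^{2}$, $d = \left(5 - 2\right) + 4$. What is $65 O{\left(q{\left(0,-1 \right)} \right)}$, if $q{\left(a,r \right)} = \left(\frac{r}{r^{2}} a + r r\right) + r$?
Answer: $0$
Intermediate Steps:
$d = 7$ ($d = 3 + 4 = 7$)
$q{\left(a,r \right)} = r + r^{2} + \frac{a}{r}$ ($q{\left(a,r \right)} = \left(\frac{r}{r^{2}} a + r^{2}\right) + r = \left(\frac{a}{r} + r^{2}\right) + r = \left(r^{2} + \frac{a}{r}\right) + r = r + r^{2} + \frac{a}{r}$)
$O{\left(V \right)} = 7 V^{2}$
$65 O{\left(q{\left(0,-1 \right)} \right)} = 65 \cdot 7 \left(-1 + \left(-1\right)^{2} + \frac{0}{-1}\right)^{2} = 65 \cdot 7 \left(-1 + 1 + 0 \left(-1\right)\right)^{2} = 65 \cdot 7 \left(-1 + 1 + 0\right)^{2} = 65 \cdot 7 \cdot 0^{2} = 65 \cdot 7 \cdot 0 = 65 \cdot 0 = 0$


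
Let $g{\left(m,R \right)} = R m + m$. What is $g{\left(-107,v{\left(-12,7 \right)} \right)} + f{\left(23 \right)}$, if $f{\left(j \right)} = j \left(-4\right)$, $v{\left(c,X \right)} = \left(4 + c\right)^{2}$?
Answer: $-7047$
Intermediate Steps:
$g{\left(m,R \right)} = m + R m$
$f{\left(j \right)} = - 4 j$
$g{\left(-107,v{\left(-12,7 \right)} \right)} + f{\left(23 \right)} = - 107 \left(1 + \left(4 - 12\right)^{2}\right) - 92 = - 107 \left(1 + \left(-8\right)^{2}\right) - 92 = - 107 \left(1 + 64\right) - 92 = \left(-107\right) 65 - 92 = -6955 - 92 = -7047$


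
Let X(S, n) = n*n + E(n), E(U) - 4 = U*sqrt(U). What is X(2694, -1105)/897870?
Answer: 1221029/897870 - 221*I*sqrt(1105)/179574 ≈ 1.3599 - 0.04091*I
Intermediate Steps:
E(U) = 4 + U**(3/2) (E(U) = 4 + U*sqrt(U) = 4 + U**(3/2))
X(S, n) = 4 + n**2 + n**(3/2) (X(S, n) = n*n + (4 + n**(3/2)) = n**2 + (4 + n**(3/2)) = 4 + n**2 + n**(3/2))
X(2694, -1105)/897870 = (4 + (-1105)**2 + (-1105)**(3/2))/897870 = (4 + 1221025 - 1105*I*sqrt(1105))*(1/897870) = (1221029 - 1105*I*sqrt(1105))*(1/897870) = 1221029/897870 - 221*I*sqrt(1105)/179574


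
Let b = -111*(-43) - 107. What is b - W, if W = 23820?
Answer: -19154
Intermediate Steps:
b = 4666 (b = 4773 - 107 = 4666)
b - W = 4666 - 1*23820 = 4666 - 23820 = -19154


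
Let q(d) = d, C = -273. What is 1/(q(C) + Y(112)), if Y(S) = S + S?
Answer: -1/49 ≈ -0.020408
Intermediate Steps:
Y(S) = 2*S
1/(q(C) + Y(112)) = 1/(-273 + 2*112) = 1/(-273 + 224) = 1/(-49) = -1/49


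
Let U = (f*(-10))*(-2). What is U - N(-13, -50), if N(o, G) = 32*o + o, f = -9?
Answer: 249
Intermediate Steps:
U = -180 (U = -9*(-10)*(-2) = 90*(-2) = -180)
N(o, G) = 33*o
U - N(-13, -50) = -180 - 33*(-13) = -180 - 1*(-429) = -180 + 429 = 249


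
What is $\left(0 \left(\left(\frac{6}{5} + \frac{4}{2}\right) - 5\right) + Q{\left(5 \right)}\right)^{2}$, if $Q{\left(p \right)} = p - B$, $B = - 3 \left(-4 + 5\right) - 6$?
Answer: $196$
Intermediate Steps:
$B = -9$ ($B = \left(-3\right) 1 - 6 = -3 - 6 = -9$)
$Q{\left(p \right)} = 9 + p$ ($Q{\left(p \right)} = p - -9 = p + 9 = 9 + p$)
$\left(0 \left(\left(\frac{6}{5} + \frac{4}{2}\right) - 5\right) + Q{\left(5 \right)}\right)^{2} = \left(0 \left(\left(\frac{6}{5} + \frac{4}{2}\right) - 5\right) + \left(9 + 5\right)\right)^{2} = \left(0 \left(\left(6 \cdot \frac{1}{5} + 4 \cdot \frac{1}{2}\right) - 5\right) + 14\right)^{2} = \left(0 \left(\left(\frac{6}{5} + 2\right) - 5\right) + 14\right)^{2} = \left(0 \left(\frac{16}{5} - 5\right) + 14\right)^{2} = \left(0 \left(- \frac{9}{5}\right) + 14\right)^{2} = \left(0 + 14\right)^{2} = 14^{2} = 196$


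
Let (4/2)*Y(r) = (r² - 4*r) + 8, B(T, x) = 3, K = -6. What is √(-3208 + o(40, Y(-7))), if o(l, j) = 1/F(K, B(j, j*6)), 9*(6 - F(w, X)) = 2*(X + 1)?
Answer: I*√6787714/46 ≈ 56.637*I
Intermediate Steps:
F(w, X) = 52/9 - 2*X/9 (F(w, X) = 6 - 2*(X + 1)/9 = 6 - 2*(1 + X)/9 = 6 - (2 + 2*X)/9 = 6 + (-2/9 - 2*X/9) = 52/9 - 2*X/9)
Y(r) = 4 + r²/2 - 2*r (Y(r) = ((r² - 4*r) + 8)/2 = (8 + r² - 4*r)/2 = 4 + r²/2 - 2*r)
o(l, j) = 9/46 (o(l, j) = 1/(52/9 - 2/9*3) = 1/(52/9 - ⅔) = 1/(46/9) = 9/46)
√(-3208 + o(40, Y(-7))) = √(-3208 + 9/46) = √(-147559/46) = I*√6787714/46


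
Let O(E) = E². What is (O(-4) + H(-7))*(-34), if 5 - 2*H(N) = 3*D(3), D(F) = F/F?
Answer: -578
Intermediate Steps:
D(F) = 1
H(N) = 1 (H(N) = 5/2 - 3/2 = 1)
(O(-4) + H(-7))*(-34) = ((-4)² + 1)*(-34) = (16 + 1)*(-34) = 17*(-34) = -578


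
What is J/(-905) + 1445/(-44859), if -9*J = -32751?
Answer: -164549626/40597395 ≈ -4.0532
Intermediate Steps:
J = 3639 (J = -⅑*(-32751) = 3639)
J/(-905) + 1445/(-44859) = 3639/(-905) + 1445/(-44859) = 3639*(-1/905) + 1445*(-1/44859) = -3639/905 - 1445/44859 = -164549626/40597395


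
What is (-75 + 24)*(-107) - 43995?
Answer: -38538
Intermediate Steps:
(-75 + 24)*(-107) - 43995 = -51*(-107) - 43995 = 5457 - 43995 = -38538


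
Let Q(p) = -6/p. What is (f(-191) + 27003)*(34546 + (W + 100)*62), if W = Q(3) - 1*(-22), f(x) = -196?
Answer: 1125518702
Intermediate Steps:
W = 20 (W = -6/3 - 1*(-22) = -6*1/3 + 22 = -2 + 22 = 20)
(f(-191) + 27003)*(34546 + (W + 100)*62) = (-196 + 27003)*(34546 + (20 + 100)*62) = 26807*(34546 + 120*62) = 26807*(34546 + 7440) = 26807*41986 = 1125518702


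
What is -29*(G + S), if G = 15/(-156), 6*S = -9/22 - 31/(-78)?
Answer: 14645/5148 ≈ 2.8448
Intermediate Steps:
S = -5/2574 (S = (-9/22 - 31/(-78))/6 = (-9*1/22 - 31*(-1/78))/6 = (-9/22 + 31/78)/6 = (⅙)*(-5/429) = -5/2574 ≈ -0.0019425)
G = -5/52 (G = 15*(-1/156) = -5/52 ≈ -0.096154)
-29*(G + S) = -29*(-5/52 - 5/2574) = -29*(-505/5148) = 14645/5148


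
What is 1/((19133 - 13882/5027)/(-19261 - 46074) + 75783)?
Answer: 29858095/2262727270866 ≈ 1.3196e-5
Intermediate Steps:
1/((19133 - 13882/5027)/(-19261 - 46074) + 75783) = 1/((19133 - 13882*1/5027)/(-65335) + 75783) = 1/((19133 - 1262/457)*(-1/65335) + 75783) = 1/((8742519/457)*(-1/65335) + 75783) = 1/(-8742519/29858095 + 75783) = 1/(2262727270866/29858095) = 29858095/2262727270866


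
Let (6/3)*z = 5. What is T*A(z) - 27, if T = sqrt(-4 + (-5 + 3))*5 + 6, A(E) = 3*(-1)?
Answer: -45 - 15*I*sqrt(6) ≈ -45.0 - 36.742*I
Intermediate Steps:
z = 5/2 (z = (1/2)*5 = 5/2 ≈ 2.5000)
A(E) = -3
T = 6 + 5*I*sqrt(6) (T = sqrt(-4 - 2)*5 + 6 = sqrt(-6)*5 + 6 = (I*sqrt(6))*5 + 6 = 5*I*sqrt(6) + 6 = 6 + 5*I*sqrt(6) ≈ 6.0 + 12.247*I)
T*A(z) - 27 = (6 + 5*I*sqrt(6))*(-3) - 27 = (-18 - 15*I*sqrt(6)) - 27 = -45 - 15*I*sqrt(6)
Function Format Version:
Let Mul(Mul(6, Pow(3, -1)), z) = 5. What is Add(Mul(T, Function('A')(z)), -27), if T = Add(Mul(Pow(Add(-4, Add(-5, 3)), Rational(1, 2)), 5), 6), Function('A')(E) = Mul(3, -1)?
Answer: Add(-45, Mul(-15, I, Pow(6, Rational(1, 2)))) ≈ Add(-45.000, Mul(-36.742, I))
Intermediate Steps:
z = Rational(5, 2) (z = Mul(Rational(1, 2), 5) = Rational(5, 2) ≈ 2.5000)
Function('A')(E) = -3
T = Add(6, Mul(5, I, Pow(6, Rational(1, 2)))) (T = Add(Mul(Pow(Add(-4, -2), Rational(1, 2)), 5), 6) = Add(Mul(Pow(-6, Rational(1, 2)), 5), 6) = Add(Mul(Mul(I, Pow(6, Rational(1, 2))), 5), 6) = Add(Mul(5, I, Pow(6, Rational(1, 2))), 6) = Add(6, Mul(5, I, Pow(6, Rational(1, 2)))) ≈ Add(6.0000, Mul(12.247, I)))
Add(Mul(T, Function('A')(z)), -27) = Add(Mul(Add(6, Mul(5, I, Pow(6, Rational(1, 2)))), -3), -27) = Add(Add(-18, Mul(-15, I, Pow(6, Rational(1, 2)))), -27) = Add(-45, Mul(-15, I, Pow(6, Rational(1, 2))))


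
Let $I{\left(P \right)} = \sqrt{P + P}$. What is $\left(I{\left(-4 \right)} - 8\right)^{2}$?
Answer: $56 - 32 i \sqrt{2} \approx 56.0 - 45.255 i$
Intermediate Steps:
$I{\left(P \right)} = \sqrt{2} \sqrt{P}$ ($I{\left(P \right)} = \sqrt{2 P} = \sqrt{2} \sqrt{P}$)
$\left(I{\left(-4 \right)} - 8\right)^{2} = \left(\sqrt{2} \sqrt{-4} - 8\right)^{2} = \left(\sqrt{2} \cdot 2 i - 8\right)^{2} = \left(2 i \sqrt{2} - 8\right)^{2} = \left(-8 + 2 i \sqrt{2}\right)^{2}$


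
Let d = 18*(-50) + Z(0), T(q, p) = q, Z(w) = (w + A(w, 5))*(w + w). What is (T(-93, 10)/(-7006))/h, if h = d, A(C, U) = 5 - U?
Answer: -1/67800 ≈ -1.4749e-5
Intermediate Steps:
Z(w) = 2*w² (Z(w) = (w + (5 - 1*5))*(w + w) = (w + (5 - 5))*(2*w) = (w + 0)*(2*w) = w*(2*w) = 2*w²)
d = -900 (d = 18*(-50) + 2*0² = -900 + 2*0 = -900 + 0 = -900)
h = -900
(T(-93, 10)/(-7006))/h = -93/(-7006)/(-900) = -93*(-1/7006)*(-1/900) = (3/226)*(-1/900) = -1/67800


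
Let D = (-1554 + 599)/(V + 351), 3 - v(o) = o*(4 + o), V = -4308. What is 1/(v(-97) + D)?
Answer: -3957/35683271 ≈ -0.00011089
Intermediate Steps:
v(o) = 3 - o*(4 + o)
D = 955/3957 (D = (-1554 + 599)/(-4308 + 351) = -955/(-3957) = -955*(-1/3957) = 955/3957 ≈ 0.24134)
1/(v(-97) + D) = 1/((3 - 1*(-97)² - 4*(-97)) + 955/3957) = 1/((3 - 1*9409 + 388) + 955/3957) = 1/((3 - 9409 + 388) + 955/3957) = 1/(-9018 + 955/3957) = 1/(-35683271/3957) = -3957/35683271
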